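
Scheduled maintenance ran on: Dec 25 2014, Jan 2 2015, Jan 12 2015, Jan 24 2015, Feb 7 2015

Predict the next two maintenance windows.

Feb 23 2015, Mar 13 2015

Intervals are 8, 10, 12, 14 days — an arithmetic progression with common difference 2.
Next gap: 16 days. Feb 7 2015 + 16 days = Feb 23 2015.
Next gap: 18 days. Feb 23 2015 + 18 days = Mar 13 2015.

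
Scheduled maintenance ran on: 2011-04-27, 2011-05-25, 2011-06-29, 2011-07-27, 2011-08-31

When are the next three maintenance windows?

Every date is a Wednesday; gaps 28, 35, 28, 35 days.
Each is the last Wednesday of its month (at least one falls on the 29th or later, ruling out '4th Wednesday').
September 2011 ends with Wednesday 2011-09-28.
October 2011 ends with Wednesday 2011-10-26.
November 2011 ends with Wednesday 2011-11-30.

2011-09-28, 2011-10-26, 2011-11-30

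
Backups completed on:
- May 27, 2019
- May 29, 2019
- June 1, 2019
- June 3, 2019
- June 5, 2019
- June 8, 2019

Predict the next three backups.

Gaps: 2, 3, 2, 2, 3 days — not constant, but cyclic with period 3.
The events fall on every Monday, Wednesday and Saturday.
Next Monday: June 10, 2019.
Next Wednesday: June 12, 2019.
Next Saturday: June 15, 2019.

June 10, 2019; June 12, 2019; June 15, 2019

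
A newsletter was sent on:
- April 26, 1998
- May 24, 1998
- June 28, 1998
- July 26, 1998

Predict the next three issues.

August 23, 1998; September 27, 1998; October 25, 1998

Gaps: 28, 35, 28 days — a mix of 28 and 35. Every date is a Sunday.
Each is the 4th Sunday of its month.
4th Sunday of August 1998: August 23, 1998.
4th Sunday of September 1998: September 27, 1998.
4th Sunday of October 1998: October 25, 1998.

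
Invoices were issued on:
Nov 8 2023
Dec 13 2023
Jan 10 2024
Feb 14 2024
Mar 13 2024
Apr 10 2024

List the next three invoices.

Gaps: 35, 28, 35, 28, 28 days — a mix of 28 and 35. Every date is a Wednesday.
Each is the 2nd Wednesday of its month.
2nd Wednesday of May 2024: May 8 2024.
June 2024 — 2nd Wednesday is Jun 12 2024.
2nd Wednesday of July 2024: Jul 10 2024.

May 8 2024, Jun 12 2024, Jul 10 2024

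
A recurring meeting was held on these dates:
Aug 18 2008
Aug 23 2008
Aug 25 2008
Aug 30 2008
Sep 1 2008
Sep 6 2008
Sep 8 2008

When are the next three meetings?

Every event lands on a Monday or Saturday (gaps cycle 5, 2, 5, 2, 5, 2).
So the schedule is: every Monday and Saturday.
The following Saturday is Sep 13 2008.
Next Monday: Sep 15 2008.
Next Saturday: Sep 20 2008.

Sep 13 2008, Sep 15 2008, Sep 20 2008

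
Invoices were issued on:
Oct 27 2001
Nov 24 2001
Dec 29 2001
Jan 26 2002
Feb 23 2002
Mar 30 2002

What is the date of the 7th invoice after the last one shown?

Every date is a Saturday; gaps 28, 35, 28, 28, 35 days.
Each is the last Saturday of its month (at least one falls on the 29th or later, ruling out '4th Saturday').
Last Saturday of April 2002: Apr 27 2002.
Last Saturday of May 2002: May 25 2002.
Last Saturday of June 2002: Jun 29 2002.
Last Saturday of July 2002: Jul 27 2002.
Last Saturday of August 2002: Aug 31 2002.
Last Saturday of September 2002: Sep 28 2002.
October 2002 ends with Saturday Oct 26 2002.

Oct 26 2002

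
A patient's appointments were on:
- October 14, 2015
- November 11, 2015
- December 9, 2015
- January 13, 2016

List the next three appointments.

February 10, 2016; March 9, 2016; April 13, 2016

Gaps: 28, 28, 35 days — a mix of 28 and 35. Every date is a Wednesday.
Each is the 2nd Wednesday of its month.
2nd Wednesday of February 2016: February 10, 2016.
2nd Wednesday of March 2016: March 9, 2016.
2nd Wednesday of April 2016: April 13, 2016.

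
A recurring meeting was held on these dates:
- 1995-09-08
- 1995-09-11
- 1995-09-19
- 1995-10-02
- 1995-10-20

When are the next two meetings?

Intervals are 3, 8, 13, 18 days — an arithmetic progression with common difference 5.
Next gap: 23 days. 1995-10-20 + 23 days = 1995-11-12.
Next gap: 28 days. 1995-11-12 + 28 days = 1995-12-10.

1995-11-12, 1995-12-10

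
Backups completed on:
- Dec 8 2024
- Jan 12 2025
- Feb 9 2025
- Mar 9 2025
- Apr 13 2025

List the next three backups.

Gaps: 35, 28, 28, 35 days — a mix of 28 and 35. Every date is a Sunday.
Each is the 2nd Sunday of its month.
May 2025 — 2nd Sunday is May 11 2025.
2nd Sunday of June 2025: Jun 8 2025.
2nd Sunday of July 2025: Jul 13 2025.

May 11 2025, Jun 8 2025, Jul 13 2025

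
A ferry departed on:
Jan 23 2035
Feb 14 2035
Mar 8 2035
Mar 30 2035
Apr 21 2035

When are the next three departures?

The spacing is 22, 22, 22, 22 days — always 22 days.
Apr 21 2035 + 22 days = May 13 2035.
May 13 2035 + 22 days = Jun 4 2035.
Jun 4 2035 + 22 days = Jun 26 2035.

May 13 2035, Jun 4 2035, Jun 26 2035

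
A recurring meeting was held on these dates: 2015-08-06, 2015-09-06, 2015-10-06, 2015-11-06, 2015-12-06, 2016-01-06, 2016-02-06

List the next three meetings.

Gaps: 31, 30, 31, 30, 31, 31 days — not constant. Every event is on the 6th of the month.
Pattern: the 6th of each month.
March 2016: 2016-03-06.
April 2016: 2016-04-06.
Next: May 2016 → 2016-05-06.

2016-03-06, 2016-04-06, 2016-05-06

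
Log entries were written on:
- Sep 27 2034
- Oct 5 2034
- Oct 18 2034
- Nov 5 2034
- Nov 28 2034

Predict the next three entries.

Dec 26 2034, Jan 28 2035, Mar 7 2035

The spacing grows by 5 each time: 8, 13, 18, 23 days.
Next gap: 28 days. Nov 28 2034 + 28 days = Dec 26 2034.
Next gap: 33 days. Dec 26 2034 + 33 days = Jan 28 2035.
Next gap: 38 days. Jan 28 2035 + 38 days = Mar 7 2035.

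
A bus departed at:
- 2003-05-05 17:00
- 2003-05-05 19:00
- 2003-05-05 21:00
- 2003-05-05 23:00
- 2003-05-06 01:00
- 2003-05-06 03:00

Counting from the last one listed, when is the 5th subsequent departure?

Spacing: 2, 2, 2, 2, 2 h — constant 2 h.
2003-05-06 03:00 + 2 h = 2003-05-06 05:00.
2003-05-06 05:00 + 2 h = 2003-05-06 07:00.
2003-05-06 07:00 + 2 h = 2003-05-06 09:00.
2003-05-06 09:00 + 2 h = 2003-05-06 11:00.
2003-05-06 11:00 + 2 h = 2003-05-06 13:00.

2003-05-06 13:00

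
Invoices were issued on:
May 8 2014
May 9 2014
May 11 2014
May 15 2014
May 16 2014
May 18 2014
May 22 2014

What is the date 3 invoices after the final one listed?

May 29 2014

The gap pattern 1, 2, 4, 1, 2, 4 repeats every 3 events.
These are the Thursdays, Fridays and Sundays of each week.
The following Friday is May 23 2014.
Next Sunday: May 25 2014.
Next Thursday: May 29 2014.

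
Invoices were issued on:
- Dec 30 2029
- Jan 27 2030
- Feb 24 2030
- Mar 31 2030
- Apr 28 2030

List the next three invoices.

May 26 2030, Jun 30 2030, Jul 28 2030

These are Sundays with 28, 28, 35, 28-day gaps.
Each is the final Sunday of its month — Dec 30 2029 is past the 28th, so '4th Sunday' doesn't fit.
May 2030 ends with Sunday May 26 2030.
Last Sunday of June 2030: Jun 30 2030.
July 2030 ends with Sunday Jul 28 2030.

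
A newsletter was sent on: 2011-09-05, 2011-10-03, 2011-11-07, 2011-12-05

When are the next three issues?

All dates are Mondays, 28, 35, 28 days apart.
Specifically, the 1st Monday of each month.
1st Monday of January 2012: 2012-01-02.
1st Monday of February 2012: 2012-02-06.
1st Monday of March 2012: 2012-03-05.

2012-01-02, 2012-02-06, 2012-03-05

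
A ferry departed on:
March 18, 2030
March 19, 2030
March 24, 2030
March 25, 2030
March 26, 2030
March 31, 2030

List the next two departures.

April 1, 2030; April 2, 2030

Every event lands on a Monday or Tuesday or Sunday (gaps cycle 1, 5, 1, 1, 5).
So the schedule is: every Monday, Tuesday and Sunday.
The following Monday is April 1, 2030.
Next Tuesday: April 2, 2030.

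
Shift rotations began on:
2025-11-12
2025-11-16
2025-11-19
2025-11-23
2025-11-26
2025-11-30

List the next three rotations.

Gaps: 4, 3, 4, 3, 4 days — not constant, but cyclic with period 2.
The events fall on every Wednesday and Sunday.
Next Wednesday: 2025-12-03.
The following Sunday is 2025-12-07.
Next Wednesday: 2025-12-10.

2025-12-03, 2025-12-07, 2025-12-10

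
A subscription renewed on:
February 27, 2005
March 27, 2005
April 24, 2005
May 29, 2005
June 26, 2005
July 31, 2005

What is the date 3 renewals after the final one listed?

October 30, 2005

Every date is a Sunday; gaps 28, 28, 35, 28, 35 days.
Each is the last Sunday of its month (at least one falls on the 29th or later, ruling out '4th Sunday').
August 2005 ends with Sunday August 28, 2005.
September 2005 ends with Sunday September 25, 2005.
Last Sunday of October 2005: October 30, 2005.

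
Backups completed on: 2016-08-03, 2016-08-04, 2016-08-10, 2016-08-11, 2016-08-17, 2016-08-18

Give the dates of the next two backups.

Gaps: 1, 6, 1, 6, 1 days — not constant, but cyclic with period 2.
The events fall on every Wednesday and Thursday.
Next Wednesday: 2016-08-24.
The following Thursday is 2016-08-25.

2016-08-24, 2016-08-25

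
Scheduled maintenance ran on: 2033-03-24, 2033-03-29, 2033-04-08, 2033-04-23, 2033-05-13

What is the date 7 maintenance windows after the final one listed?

2034-02-17

Intervals are 5, 10, 15, 20 days — an arithmetic progression with common difference 5.
Next gap: 25 days. 2033-05-13 + 25 days = 2033-06-07.
Next gap: 30 days. 2033-06-07 + 30 days = 2033-07-07.
Next gap: 35 days. 2033-07-07 + 35 days = 2033-08-11.
Next gap: 40 days. 2033-08-11 + 40 days = 2033-09-20.
Next gap: 45 days. 2033-09-20 + 45 days = 2033-11-04.
Next gap: 50 days. 2033-11-04 + 50 days = 2033-12-24.
Next gap: 55 days. 2033-12-24 + 55 days = 2034-02-17.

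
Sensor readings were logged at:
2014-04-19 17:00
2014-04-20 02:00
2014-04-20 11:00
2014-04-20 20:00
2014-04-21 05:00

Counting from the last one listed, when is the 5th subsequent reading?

2014-04-23 02:00

Spacing: 9, 9, 9, 9 h — constant 9 h.
2014-04-21 05:00 + 9 h = 2014-04-21 14:00.
2014-04-21 14:00 + 9 h = 2014-04-21 23:00.
2014-04-21 23:00 + 9 h = 2014-04-22 08:00.
2014-04-22 08:00 + 9 h = 2014-04-22 17:00.
2014-04-22 17:00 + 9 h = 2014-04-23 02:00.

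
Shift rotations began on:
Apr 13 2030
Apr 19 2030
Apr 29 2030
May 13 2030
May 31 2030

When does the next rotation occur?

Jun 22 2030

Intervals are 6, 10, 14, 18 days — an arithmetic progression with common difference 4.
Next gap: 22 days. May 31 2030 + 22 days = Jun 22 2030.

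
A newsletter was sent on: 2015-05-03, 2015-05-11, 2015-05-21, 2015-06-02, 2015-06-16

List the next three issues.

Intervals are 8, 10, 12, 14 days — an arithmetic progression with common difference 2.
Next gap: 16 days. 2015-06-16 + 16 days = 2015-07-02.
Next gap: 18 days. 2015-07-02 + 18 days = 2015-07-20.
Next gap: 20 days. 2015-07-20 + 20 days = 2015-08-09.

2015-07-02, 2015-07-20, 2015-08-09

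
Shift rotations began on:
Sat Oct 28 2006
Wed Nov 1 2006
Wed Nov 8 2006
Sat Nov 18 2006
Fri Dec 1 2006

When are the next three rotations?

Sun Dec 17 2006, Fri Jan 5 2007, Sat Jan 27 2007

The spacing grows by 3 each time: 4, 7, 10, 13 days.
Next gap: 16 days. Fri Dec 1 2006 + 16 days = Sun Dec 17 2006.
Next gap: 19 days. Sun Dec 17 2006 + 19 days = Fri Jan 5 2007.
Next gap: 22 days. Fri Jan 5 2007 + 22 days = Sat Jan 27 2007.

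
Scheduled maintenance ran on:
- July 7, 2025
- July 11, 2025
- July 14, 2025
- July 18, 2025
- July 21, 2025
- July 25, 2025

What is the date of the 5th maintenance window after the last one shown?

August 11, 2025

Every event lands on a Monday or Friday (gaps cycle 4, 3, 4, 3, 4).
So the schedule is: every Monday and Friday.
The following Monday is July 28, 2025.
The following Friday is August 1, 2025.
Next Monday: August 4, 2025.
The following Friday is August 8, 2025.
Next Monday: August 11, 2025.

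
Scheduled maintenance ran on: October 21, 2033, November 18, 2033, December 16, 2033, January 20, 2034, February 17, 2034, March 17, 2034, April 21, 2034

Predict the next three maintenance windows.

These are Fridays at 28- or 35-day spacing (28, 28, 35, 28, 28, 35).
The pattern: 3rd Friday of the month.
May 2034 — 3rd Friday is May 19, 2034.
3rd Friday of June 2034: June 16, 2034.
3rd Friday of July 2034: July 21, 2034.

May 19, 2034; June 16, 2034; July 21, 2034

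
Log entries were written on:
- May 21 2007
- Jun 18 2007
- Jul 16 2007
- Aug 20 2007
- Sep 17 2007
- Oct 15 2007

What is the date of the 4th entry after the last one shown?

These are Mondays at 28- or 35-day spacing (28, 28, 35, 28, 28).
The pattern: 3rd Monday of the month.
3rd Monday of November 2007: Nov 19 2007.
3rd Monday of December 2007: Dec 17 2007.
3rd Monday of January 2008: Jan 21 2008.
February 2008 — 3rd Monday is Feb 18 2008.

Feb 18 2008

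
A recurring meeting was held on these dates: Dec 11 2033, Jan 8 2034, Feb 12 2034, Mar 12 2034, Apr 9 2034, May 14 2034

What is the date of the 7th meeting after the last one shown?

Dec 10 2034

Gaps: 28, 35, 28, 28, 35 days — a mix of 28 and 35. Every date is a Sunday.
Each is the 2nd Sunday of its month.
2nd Sunday of June 2034: Jun 11 2034.
2nd Sunday of July 2034: Jul 9 2034.
2nd Sunday of August 2034: Aug 13 2034.
2nd Sunday of September 2034: Sep 10 2034.
2nd Sunday of October 2034: Oct 8 2034.
2nd Sunday of November 2034: Nov 12 2034.
December 2034 — 2nd Sunday is Dec 10 2034.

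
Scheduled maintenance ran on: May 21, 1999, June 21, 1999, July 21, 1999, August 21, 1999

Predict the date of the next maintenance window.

September 21, 1999

Each date is the 21st; the gaps (31, 30, 31) track the month lengths.
The rule is the 21st of each month.
September 1999: September 21, 1999.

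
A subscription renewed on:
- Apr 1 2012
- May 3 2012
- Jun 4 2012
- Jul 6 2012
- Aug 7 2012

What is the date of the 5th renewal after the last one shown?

Jan 14 2013

Gaps between consecutive events: 32, 32, 32, 32 days — a constant 32-day interval.
Aug 7 2012 + 32 days = Sep 8 2012.
Sep 8 2012 + 32 days = Oct 10 2012.
Oct 10 2012 + 32 days = Nov 11 2012.
Nov 11 2012 + 32 days = Dec 13 2012.
Dec 13 2012 + 32 days = Jan 14 2013.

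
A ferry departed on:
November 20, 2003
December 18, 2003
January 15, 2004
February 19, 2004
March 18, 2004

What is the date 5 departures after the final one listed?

August 19, 2004

All dates are Thursdays, 28, 28, 35, 28 days apart.
Specifically, the 3rd Thursday of each month.
3rd Thursday of April 2004: April 15, 2004.
May 2004 — 3rd Thursday is May 20, 2004.
3rd Thursday of June 2004: June 17, 2004.
3rd Thursday of July 2004: July 15, 2004.
August 2004 — 3rd Thursday is August 19, 2004.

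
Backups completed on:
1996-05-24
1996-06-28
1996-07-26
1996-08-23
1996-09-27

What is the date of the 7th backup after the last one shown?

Gaps: 35, 28, 28, 35 days — a mix of 28 and 35. Every date is a Friday.
Each is the 4th Friday of its month.
4th Friday of October 1996: 1996-10-25.
4th Friday of November 1996: 1996-11-22.
4th Friday of December 1996: 1996-12-27.
January 1997 — 4th Friday is 1997-01-24.
4th Friday of February 1997: 1997-02-28.
4th Friday of March 1997: 1997-03-28.
April 1997 — 4th Friday is 1997-04-25.

1997-04-25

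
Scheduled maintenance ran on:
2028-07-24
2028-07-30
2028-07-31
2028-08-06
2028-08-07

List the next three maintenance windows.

Every event lands on a Monday or Sunday (gaps cycle 6, 1, 6, 1).
So the schedule is: every Monday and Sunday.
The following Sunday is 2028-08-13.
Next Monday: 2028-08-14.
The following Sunday is 2028-08-20.

2028-08-13, 2028-08-14, 2028-08-20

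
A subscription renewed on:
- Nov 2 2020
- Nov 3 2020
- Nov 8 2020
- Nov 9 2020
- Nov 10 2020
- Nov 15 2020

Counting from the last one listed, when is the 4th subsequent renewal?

Nov 23 2020

Gaps: 1, 5, 1, 1, 5 days — not constant, but cyclic with period 3.
The events fall on every Monday, Tuesday and Sunday.
Next Monday: Nov 16 2020.
Next Tuesday: Nov 17 2020.
Next Sunday: Nov 22 2020.
Next Monday: Nov 23 2020.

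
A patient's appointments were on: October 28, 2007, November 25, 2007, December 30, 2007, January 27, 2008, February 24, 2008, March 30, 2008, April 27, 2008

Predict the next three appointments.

May 25, 2008; June 29, 2008; July 27, 2008

All Sundays; the gaps (28, 35, 28, 28, 35, 28) vary with month length.
This is the last Sunday of each month.
Last Sunday of May 2008: May 25, 2008.
June 2008 ends with Sunday June 29, 2008.
July 2008 ends with Sunday July 27, 2008.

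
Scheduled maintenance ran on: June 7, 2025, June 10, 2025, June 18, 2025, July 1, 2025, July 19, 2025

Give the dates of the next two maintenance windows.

August 11, 2025; September 8, 2025

The spacing grows by 5 each time: 3, 8, 13, 18 days.
Next gap: 23 days. July 19, 2025 + 23 days = August 11, 2025.
Next gap: 28 days. August 11, 2025 + 28 days = September 8, 2025.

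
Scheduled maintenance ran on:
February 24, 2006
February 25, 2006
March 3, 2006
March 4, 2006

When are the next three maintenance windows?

March 10, 2006; March 11, 2006; March 17, 2006

The gap pattern 1, 6, 1 repeats every 2 events.
These are the Fridays and Saturdays of each week.
Next Friday: March 10, 2006.
The following Saturday is March 11, 2006.
The following Friday is March 17, 2006.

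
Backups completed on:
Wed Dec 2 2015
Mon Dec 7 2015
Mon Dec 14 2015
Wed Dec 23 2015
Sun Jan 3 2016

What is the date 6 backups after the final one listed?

Wed Apr 20 2016

Intervals are 5, 7, 9, 11 days — an arithmetic progression with common difference 2.
Next gap: 13 days. Sun Jan 3 2016 + 13 days = Sat Jan 16 2016.
Next gap: 15 days. Sat Jan 16 2016 + 15 days = Sun Jan 31 2016.
Next gap: 17 days. Sun Jan 31 2016 + 17 days = Wed Feb 17 2016.
Next gap: 19 days. Wed Feb 17 2016 + 19 days = Mon Mar 7 2016.
Next gap: 21 days. Mon Mar 7 2016 + 21 days = Mon Mar 28 2016.
Next gap: 23 days. Mon Mar 28 2016 + 23 days = Wed Apr 20 2016.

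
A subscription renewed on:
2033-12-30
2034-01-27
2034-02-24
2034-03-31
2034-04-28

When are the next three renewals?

2034-05-26, 2034-06-30, 2034-07-28

Every date is a Friday; gaps 28, 28, 35, 28 days.
Each is the last Friday of its month (at least one falls on the 29th or later, ruling out '4th Friday').
May 2034 ends with Friday 2034-05-26.
Last Friday of June 2034: 2034-06-30.
July 2034 ends with Friday 2034-07-28.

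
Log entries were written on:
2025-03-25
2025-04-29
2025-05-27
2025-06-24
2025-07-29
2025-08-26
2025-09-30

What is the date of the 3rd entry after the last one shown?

2025-12-30

All Tuesdays; the gaps (35, 28, 28, 35, 28, 35) vary with month length.
This is the last Tuesday of each month.
Last Tuesday of October 2025: 2025-10-28.
Last Tuesday of November 2025: 2025-11-25.
December 2025 ends with Tuesday 2025-12-30.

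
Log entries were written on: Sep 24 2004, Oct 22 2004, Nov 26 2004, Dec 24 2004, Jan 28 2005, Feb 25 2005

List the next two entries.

Mar 25 2005, Apr 22 2005

These are Fridays at 28- or 35-day spacing (28, 35, 28, 35, 28).
The pattern: 4th Friday of the month.
March 2005 — 4th Friday is Mar 25 2005.
4th Friday of April 2005: Apr 22 2005.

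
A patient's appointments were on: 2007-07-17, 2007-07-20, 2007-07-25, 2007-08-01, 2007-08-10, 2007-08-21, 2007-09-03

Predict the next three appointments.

Gaps: 3, 5, 7, 9, 11, 13 days — each gap is 2 larger than the previous one.
Next gap: 15 days. 2007-09-03 + 15 days = 2007-09-18.
Next gap: 17 days. 2007-09-18 + 17 days = 2007-10-05.
Next gap: 19 days. 2007-10-05 + 19 days = 2007-10-24.

2007-09-18, 2007-10-05, 2007-10-24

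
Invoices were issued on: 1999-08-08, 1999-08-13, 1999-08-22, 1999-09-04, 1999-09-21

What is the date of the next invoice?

1999-10-12

Gaps: 5, 9, 13, 17 days — each gap is 4 larger than the previous one.
Next gap: 21 days. 1999-09-21 + 21 days = 1999-10-12.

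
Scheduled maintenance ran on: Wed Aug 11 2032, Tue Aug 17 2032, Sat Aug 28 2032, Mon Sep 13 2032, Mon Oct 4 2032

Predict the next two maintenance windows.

Sat Oct 30 2032, Tue Nov 30 2032

Gaps: 6, 11, 16, 21 days — each gap is 5 larger than the previous one.
Next gap: 26 days. Mon Oct 4 2032 + 26 days = Sat Oct 30 2032.
Next gap: 31 days. Sat Oct 30 2032 + 31 days = Tue Nov 30 2032.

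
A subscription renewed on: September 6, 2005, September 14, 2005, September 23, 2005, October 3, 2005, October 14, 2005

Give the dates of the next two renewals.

Gaps: 8, 9, 10, 11 days — each gap is 1 larger than the previous one.
Next gap: 12 days. October 14, 2005 + 12 days = October 26, 2005.
Next gap: 13 days. October 26, 2005 + 13 days = November 8, 2005.

October 26, 2005; November 8, 2005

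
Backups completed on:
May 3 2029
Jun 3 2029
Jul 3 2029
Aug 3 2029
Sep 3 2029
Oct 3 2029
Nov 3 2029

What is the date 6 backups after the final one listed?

The day-of-month is always 3 (31, 30, 31, 31, 30, 31 days between events).
So this recurs on the 3rd of each month.
Next: December 2029 → Dec 3 2029.
January 2030: Jan 3 2030.
February 2030: Feb 3 2030.
Next: March 2030 → Mar 3 2030.
April 2030: Apr 3 2030.
May 2030: May 3 2030.

May 3 2030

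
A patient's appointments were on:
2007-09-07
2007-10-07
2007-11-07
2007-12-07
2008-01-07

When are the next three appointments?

2008-02-07, 2008-03-07, 2008-04-07

Each date is the 7th; the gaps (30, 31, 30, 31) track the month lengths.
The rule is the 7th of each month.
February 2008: 2008-02-07.
March 2008: 2008-03-07.
Next: April 2008 → 2008-04-07.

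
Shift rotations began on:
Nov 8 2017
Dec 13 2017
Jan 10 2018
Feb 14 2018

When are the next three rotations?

All dates are Wednesdays, 35, 28, 35 days apart.
Specifically, the 2nd Wednesday of each month.
2nd Wednesday of March 2018: Mar 14 2018.
2nd Wednesday of April 2018: Apr 11 2018.
2nd Wednesday of May 2018: May 9 2018.

Mar 14 2018, Apr 11 2018, May 9 2018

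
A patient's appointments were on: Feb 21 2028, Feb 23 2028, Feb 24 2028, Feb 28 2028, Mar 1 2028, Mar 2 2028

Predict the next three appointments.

Gaps: 2, 1, 4, 2, 1 days — not constant, but cyclic with period 3.
The events fall on every Monday, Wednesday and Thursday.
Next Monday: Mar 6 2028.
The following Wednesday is Mar 8 2028.
The following Thursday is Mar 9 2028.

Mar 6 2028, Mar 8 2028, Mar 9 2028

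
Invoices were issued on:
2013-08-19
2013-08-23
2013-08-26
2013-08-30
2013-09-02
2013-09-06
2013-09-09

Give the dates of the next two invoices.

Every event lands on a Monday or Friday (gaps cycle 4, 3, 4, 3, 4, 3).
So the schedule is: every Monday and Friday.
The following Friday is 2013-09-13.
The following Monday is 2013-09-16.

2013-09-13, 2013-09-16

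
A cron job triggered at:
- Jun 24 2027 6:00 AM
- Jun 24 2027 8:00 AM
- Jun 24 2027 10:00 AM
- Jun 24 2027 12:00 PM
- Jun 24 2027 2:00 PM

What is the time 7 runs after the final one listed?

Jun 25 2027 4:00 AM

The interval is a steady 2 hours (2, 2, 2, 2).
Jun 24 2027 2:00 PM + 2 h = Jun 24 2027 4:00 PM.
Jun 24 2027 4:00 PM + 2 h = Jun 24 2027 6:00 PM.
Jun 24 2027 6:00 PM + 2 h = Jun 24 2027 8:00 PM.
Jun 24 2027 8:00 PM + 2 h = Jun 24 2027 10:00 PM.
Jun 24 2027 10:00 PM + 2 h = Jun 25 2027 12:00 AM.
Jun 25 2027 12:00 AM + 2 h = Jun 25 2027 2:00 AM.
Jun 25 2027 2:00 AM + 2 h = Jun 25 2027 4:00 AM.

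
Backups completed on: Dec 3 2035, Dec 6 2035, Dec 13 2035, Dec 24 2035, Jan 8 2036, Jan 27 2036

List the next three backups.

Gaps: 3, 7, 11, 15, 19 days — each gap is 4 larger than the previous one.
Next gap: 23 days. Jan 27 2036 + 23 days = Feb 19 2036.
Next gap: 27 days. Feb 19 2036 + 27 days = Mar 17 2036.
Next gap: 31 days. Mar 17 2036 + 31 days = Apr 17 2036.

Feb 19 2036, Mar 17 2036, Apr 17 2036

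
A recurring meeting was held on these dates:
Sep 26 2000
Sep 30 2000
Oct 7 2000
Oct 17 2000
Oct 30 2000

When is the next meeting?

The spacing grows by 3 each time: 4, 7, 10, 13 days.
Next gap: 16 days. Oct 30 2000 + 16 days = Nov 15 2000.

Nov 15 2000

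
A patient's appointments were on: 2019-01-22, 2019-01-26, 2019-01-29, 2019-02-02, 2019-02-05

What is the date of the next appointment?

2019-02-09

Gaps: 4, 3, 4, 3 days — not constant, but cyclic with period 2.
The events fall on every Tuesday and Saturday.
Next Saturday: 2019-02-09.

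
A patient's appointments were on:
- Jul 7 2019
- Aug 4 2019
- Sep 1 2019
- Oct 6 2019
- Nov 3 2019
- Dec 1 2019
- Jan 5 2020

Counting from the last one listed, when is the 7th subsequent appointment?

Gaps: 28, 28, 35, 28, 28, 35 days — a mix of 28 and 35. Every date is a Sunday.
Each is the 1st Sunday of its month.
February 2020 — 1st Sunday is Feb 2 2020.
1st Sunday of March 2020: Mar 1 2020.
1st Sunday of April 2020: Apr 5 2020.
1st Sunday of May 2020: May 3 2020.
1st Sunday of June 2020: Jun 7 2020.
1st Sunday of July 2020: Jul 5 2020.
1st Sunday of August 2020: Aug 2 2020.

Aug 2 2020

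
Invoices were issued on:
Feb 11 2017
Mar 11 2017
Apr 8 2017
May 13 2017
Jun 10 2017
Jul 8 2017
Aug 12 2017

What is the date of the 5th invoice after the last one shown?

Jan 13 2018

All dates are Saturdays, 28, 28, 35, 28, 28, 35 days apart.
Specifically, the 2nd Saturday of each month.
September 2017 — 2nd Saturday is Sep 9 2017.
2nd Saturday of October 2017: Oct 14 2017.
2nd Saturday of November 2017: Nov 11 2017.
December 2017 — 2nd Saturday is Dec 9 2017.
2nd Saturday of January 2018: Jan 13 2018.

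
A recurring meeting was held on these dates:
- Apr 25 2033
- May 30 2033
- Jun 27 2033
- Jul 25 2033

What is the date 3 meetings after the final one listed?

These are Mondays with 35, 28, 28-day gaps.
Each is the final Monday of its month — May 30 2033 is past the 28th, so '4th Monday' doesn't fit.
Last Monday of August 2033: Aug 29 2033.
September 2033 ends with Monday Sep 26 2033.
Last Monday of October 2033: Oct 31 2033.

Oct 31 2033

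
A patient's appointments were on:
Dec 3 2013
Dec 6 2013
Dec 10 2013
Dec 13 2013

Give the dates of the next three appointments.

Gaps: 3, 4, 3 days — not constant, but cyclic with period 2.
The events fall on every Tuesday and Friday.
The following Tuesday is Dec 17 2013.
The following Friday is Dec 20 2013.
Next Tuesday: Dec 24 2013.

Dec 17 2013, Dec 20 2013, Dec 24 2013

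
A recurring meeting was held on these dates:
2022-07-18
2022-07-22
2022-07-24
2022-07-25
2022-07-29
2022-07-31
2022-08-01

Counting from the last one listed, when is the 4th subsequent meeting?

The gap pattern 4, 2, 1, 4, 2, 1 repeats every 3 events.
These are the Mondays, Fridays and Sundays of each week.
Next Friday: 2022-08-05.
Next Sunday: 2022-08-07.
Next Monday: 2022-08-08.
Next Friday: 2022-08-12.

2022-08-12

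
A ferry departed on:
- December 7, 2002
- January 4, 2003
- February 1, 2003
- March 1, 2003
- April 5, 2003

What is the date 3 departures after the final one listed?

July 5, 2003

Gaps: 28, 28, 28, 35 days — a mix of 28 and 35. Every date is a Saturday.
Each is the 1st Saturday of its month.
May 2003 — 1st Saturday is May 3, 2003.
June 2003 — 1st Saturday is June 7, 2003.
1st Saturday of July 2003: July 5, 2003.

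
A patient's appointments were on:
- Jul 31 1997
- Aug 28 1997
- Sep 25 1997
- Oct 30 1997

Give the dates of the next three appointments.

All Thursdays; the gaps (28, 28, 35) vary with month length.
This is the last Thursday of each month.
Last Thursday of November 1997: Nov 27 1997.
December 1997 ends with Thursday Dec 25 1997.
January 1998 ends with Thursday Jan 29 1998.

Nov 27 1997, Dec 25 1997, Jan 29 1998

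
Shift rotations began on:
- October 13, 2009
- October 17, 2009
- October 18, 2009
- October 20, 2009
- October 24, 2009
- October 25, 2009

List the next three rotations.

October 27, 2009; October 31, 2009; November 1, 2009

The gap pattern 4, 1, 2, 4, 1 repeats every 3 events.
These are the Tuesdays, Saturdays and Sundays of each week.
The following Tuesday is October 27, 2009.
The following Saturday is October 31, 2009.
Next Sunday: November 1, 2009.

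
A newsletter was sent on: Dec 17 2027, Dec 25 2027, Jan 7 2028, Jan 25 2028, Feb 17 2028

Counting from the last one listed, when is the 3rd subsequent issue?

The spacing grows by 5 each time: 8, 13, 18, 23 days.
Next gap: 28 days. Feb 17 2028 + 28 days = Mar 16 2028.
Next gap: 33 days. Mar 16 2028 + 33 days = Apr 18 2028.
Next gap: 38 days. Apr 18 2028 + 38 days = May 26 2028.

May 26 2028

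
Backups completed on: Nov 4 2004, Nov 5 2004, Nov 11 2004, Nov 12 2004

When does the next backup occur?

Gaps: 1, 6, 1 days — not constant, but cyclic with period 2.
The events fall on every Thursday and Friday.
Next Thursday: Nov 18 2004.

Nov 18 2004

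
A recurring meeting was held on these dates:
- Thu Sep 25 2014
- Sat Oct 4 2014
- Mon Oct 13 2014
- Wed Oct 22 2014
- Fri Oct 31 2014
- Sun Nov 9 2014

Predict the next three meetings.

Gaps between consecutive events: 9, 9, 9, 9, 9 days — a constant 9-day interval.
Sun Nov 9 2014 + 9 days = Tue Nov 18 2014.
Tue Nov 18 2014 + 9 days = Thu Nov 27 2014.
Thu Nov 27 2014 + 9 days = Sat Dec 6 2014.

Tue Nov 18 2014, Thu Nov 27 2014, Sat Dec 6 2014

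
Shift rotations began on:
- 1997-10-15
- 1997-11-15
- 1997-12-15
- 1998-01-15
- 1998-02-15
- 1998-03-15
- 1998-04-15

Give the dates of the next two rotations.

Gaps: 31, 30, 31, 31, 28, 31 days — not constant. Every event is on the 15th of the month.
Pattern: the 15th of each month.
May 1998: 1998-05-15.
June 1998: 1998-06-15.

1998-05-15, 1998-06-15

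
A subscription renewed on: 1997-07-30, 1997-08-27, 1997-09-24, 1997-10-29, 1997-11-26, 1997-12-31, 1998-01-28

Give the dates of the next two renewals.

These are Wednesdays with 28, 28, 35, 28, 35, 28-day gaps.
Each is the final Wednesday of its month — 1997-07-30 is past the 28th, so '4th Wednesday' doesn't fit.
February 1998 ends with Wednesday 1998-02-25.
March 1998 ends with Wednesday 1998-03-25.

1998-02-25, 1998-03-25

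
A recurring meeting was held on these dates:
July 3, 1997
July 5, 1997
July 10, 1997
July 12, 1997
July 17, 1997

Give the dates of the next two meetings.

The gap pattern 2, 5, 2, 5 repeats every 2 events.
These are the Thursdays and Saturdays of each week.
The following Saturday is July 19, 1997.
The following Thursday is July 24, 1997.

July 19, 1997; July 24, 1997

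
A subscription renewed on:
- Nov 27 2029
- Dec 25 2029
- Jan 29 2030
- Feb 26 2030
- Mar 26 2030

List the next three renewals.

Apr 30 2030, May 28 2030, Jun 25 2030

These are Tuesdays with 28, 35, 28, 28-day gaps.
Each is the final Tuesday of its month — Jan 29 2030 is past the 28th, so '4th Tuesday' doesn't fit.
Last Tuesday of April 2030: Apr 30 2030.
Last Tuesday of May 2030: May 28 2030.
June 2030 ends with Tuesday Jun 25 2030.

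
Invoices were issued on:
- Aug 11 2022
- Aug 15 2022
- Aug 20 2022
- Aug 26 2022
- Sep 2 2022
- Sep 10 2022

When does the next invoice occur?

Intervals are 4, 5, 6, 7, 8 days — an arithmetic progression with common difference 1.
Next gap: 9 days. Sep 10 2022 + 9 days = Sep 19 2022.

Sep 19 2022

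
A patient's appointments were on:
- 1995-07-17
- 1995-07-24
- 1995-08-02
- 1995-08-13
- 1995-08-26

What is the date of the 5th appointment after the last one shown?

1995-11-29

Intervals are 7, 9, 11, 13 days — an arithmetic progression with common difference 2.
Next gap: 15 days. 1995-08-26 + 15 days = 1995-09-10.
Next gap: 17 days. 1995-09-10 + 17 days = 1995-09-27.
Next gap: 19 days. 1995-09-27 + 19 days = 1995-10-16.
Next gap: 21 days. 1995-10-16 + 21 days = 1995-11-06.
Next gap: 23 days. 1995-11-06 + 23 days = 1995-11-29.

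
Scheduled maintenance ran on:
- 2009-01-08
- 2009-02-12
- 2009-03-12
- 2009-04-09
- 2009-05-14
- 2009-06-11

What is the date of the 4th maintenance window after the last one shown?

2009-10-08

Gaps: 35, 28, 28, 35, 28 days — a mix of 28 and 35. Every date is a Thursday.
Each is the 2nd Thursday of its month.
July 2009 — 2nd Thursday is 2009-07-09.
2nd Thursday of August 2009: 2009-08-13.
2nd Thursday of September 2009: 2009-09-10.
2nd Thursday of October 2009: 2009-10-08.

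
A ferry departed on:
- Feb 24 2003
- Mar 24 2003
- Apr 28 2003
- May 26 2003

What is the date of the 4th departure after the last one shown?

Sep 22 2003

Gaps: 28, 35, 28 days — a mix of 28 and 35. Every date is a Monday.
Each is the 4th Monday of its month.
June 2003 — 4th Monday is Jun 23 2003.
4th Monday of July 2003: Jul 28 2003.
4th Monday of August 2003: Aug 25 2003.
4th Monday of September 2003: Sep 22 2003.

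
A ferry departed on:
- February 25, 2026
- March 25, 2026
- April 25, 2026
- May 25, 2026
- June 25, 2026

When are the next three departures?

July 25, 2026; August 25, 2026; September 25, 2026

The day-of-month is always 25 (28, 31, 30, 31 days between events).
So this recurs on the 25th of each month.
July 2026: July 25, 2026.
Next: August 2026 → August 25, 2026.
September 2026: September 25, 2026.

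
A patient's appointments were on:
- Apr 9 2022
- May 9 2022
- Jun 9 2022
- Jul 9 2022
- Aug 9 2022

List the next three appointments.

Sep 9 2022, Oct 9 2022, Nov 9 2022

Each date is the 9th; the gaps (30, 31, 30, 31) track the month lengths.
The rule is the 9th of each month.
September 2022: Sep 9 2022.
Next: October 2022 → Oct 9 2022.
Next: November 2022 → Nov 9 2022.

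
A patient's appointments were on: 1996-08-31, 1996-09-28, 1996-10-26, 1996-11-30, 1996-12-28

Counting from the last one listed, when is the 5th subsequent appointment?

These are Saturdays with 28, 28, 35, 28-day gaps.
Each is the final Saturday of its month — 1996-08-31 is past the 28th, so '4th Saturday' doesn't fit.
January 1997 ends with Saturday 1997-01-25.
Last Saturday of February 1997: 1997-02-22.
Last Saturday of March 1997: 1997-03-29.
April 1997 ends with Saturday 1997-04-26.
May 1997 ends with Saturday 1997-05-31.

1997-05-31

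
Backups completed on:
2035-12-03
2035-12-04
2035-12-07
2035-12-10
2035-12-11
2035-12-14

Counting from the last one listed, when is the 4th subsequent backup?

2035-12-24

The gap pattern 1, 3, 3, 1, 3 repeats every 3 events.
These are the Mondays, Tuesdays and Fridays of each week.
Next Monday: 2035-12-17.
The following Tuesday is 2035-12-18.
Next Friday: 2035-12-21.
The following Monday is 2035-12-24.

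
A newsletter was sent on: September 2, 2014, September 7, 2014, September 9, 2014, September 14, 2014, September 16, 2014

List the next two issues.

September 21, 2014; September 23, 2014

The gap pattern 5, 2, 5, 2 repeats every 2 events.
These are the Tuesdays and Sundays of each week.
The following Sunday is September 21, 2014.
Next Tuesday: September 23, 2014.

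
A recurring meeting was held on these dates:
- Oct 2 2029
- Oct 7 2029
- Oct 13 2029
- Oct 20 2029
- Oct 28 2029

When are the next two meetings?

Gaps: 5, 6, 7, 8 days — each gap is 1 larger than the previous one.
Next gap: 9 days. Oct 28 2029 + 9 days = Nov 6 2029.
Next gap: 10 days. Nov 6 2029 + 10 days = Nov 16 2029.

Nov 6 2029, Nov 16 2029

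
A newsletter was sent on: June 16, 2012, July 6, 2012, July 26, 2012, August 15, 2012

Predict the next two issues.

September 4, 2012; September 24, 2012

Every event comes 20 days after the last (20, 20, 20).
August 15, 2012 + 20 days = September 4, 2012.
September 4, 2012 + 20 days = September 24, 2012.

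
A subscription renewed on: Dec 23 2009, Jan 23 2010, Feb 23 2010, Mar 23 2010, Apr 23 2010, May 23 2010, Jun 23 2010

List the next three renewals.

Each date is the 23rd; the gaps (31, 31, 28, 31, 30, 31) track the month lengths.
The rule is the 23rd of each month.
Next: July 2010 → Jul 23 2010.
Next: August 2010 → Aug 23 2010.
Next: September 2010 → Sep 23 2010.

Jul 23 2010, Aug 23 2010, Sep 23 2010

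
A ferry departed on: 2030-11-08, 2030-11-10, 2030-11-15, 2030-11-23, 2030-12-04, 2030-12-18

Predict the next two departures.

The spacing grows by 3 each time: 2, 5, 8, 11, 14 days.
Next gap: 17 days. 2030-12-18 + 17 days = 2031-01-04.
Next gap: 20 days. 2031-01-04 + 20 days = 2031-01-24.

2031-01-04, 2031-01-24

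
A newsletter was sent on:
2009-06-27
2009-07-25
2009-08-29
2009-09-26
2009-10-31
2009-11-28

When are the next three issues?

These are Saturdays with 28, 35, 28, 35, 28-day gaps.
Each is the final Saturday of its month — 2009-08-29 is past the 28th, so '4th Saturday' doesn't fit.
Last Saturday of December 2009: 2009-12-26.
January 2010 ends with Saturday 2010-01-30.
February 2010 ends with Saturday 2010-02-27.

2009-12-26, 2010-01-30, 2010-02-27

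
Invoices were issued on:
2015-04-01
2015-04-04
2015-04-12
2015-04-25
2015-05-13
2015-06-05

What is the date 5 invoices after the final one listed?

2015-12-12

Gaps: 3, 8, 13, 18, 23 days — each gap is 5 larger than the previous one.
Next gap: 28 days. 2015-06-05 + 28 days = 2015-07-03.
Next gap: 33 days. 2015-07-03 + 33 days = 2015-08-05.
Next gap: 38 days. 2015-08-05 + 38 days = 2015-09-12.
Next gap: 43 days. 2015-09-12 + 43 days = 2015-10-25.
Next gap: 48 days. 2015-10-25 + 48 days = 2015-12-12.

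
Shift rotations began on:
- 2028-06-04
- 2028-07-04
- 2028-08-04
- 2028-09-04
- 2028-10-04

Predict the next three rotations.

2028-11-04, 2028-12-04, 2029-01-04

The day-of-month is always 4 (30, 31, 31, 30 days between events).
So this recurs on the 4th of each month.
November 2028: 2028-11-04.
Next: December 2028 → 2028-12-04.
Next: January 2029 → 2029-01-04.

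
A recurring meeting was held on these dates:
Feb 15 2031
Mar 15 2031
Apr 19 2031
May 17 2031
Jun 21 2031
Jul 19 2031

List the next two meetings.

Gaps: 28, 35, 28, 35, 28 days — a mix of 28 and 35. Every date is a Saturday.
Each is the 3rd Saturday of its month.
August 2031 — 3rd Saturday is Aug 16 2031.
3rd Saturday of September 2031: Sep 20 2031.

Aug 16 2031, Sep 20 2031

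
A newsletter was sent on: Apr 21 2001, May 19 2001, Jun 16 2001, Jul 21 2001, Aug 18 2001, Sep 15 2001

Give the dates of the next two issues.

Gaps: 28, 28, 35, 28, 28 days — a mix of 28 and 35. Every date is a Saturday.
Each is the 3rd Saturday of its month.
3rd Saturday of October 2001: Oct 20 2001.
3rd Saturday of November 2001: Nov 17 2001.

Oct 20 2001, Nov 17 2001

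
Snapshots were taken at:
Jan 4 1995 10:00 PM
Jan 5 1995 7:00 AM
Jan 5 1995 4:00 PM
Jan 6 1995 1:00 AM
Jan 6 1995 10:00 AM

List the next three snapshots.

Gaps: 9, 9, 9, 9 hours — each event is 9 hours after the previous one.
Jan 6 1995 10:00 AM + 9 h = Jan 6 1995 7:00 PM.
Jan 6 1995 7:00 PM + 9 h = Jan 7 1995 4:00 AM.
Jan 7 1995 4:00 AM + 9 h = Jan 7 1995 1:00 PM.

Jan 6 1995 7:00 PM, Jan 7 1995 4:00 AM, Jan 7 1995 1:00 PM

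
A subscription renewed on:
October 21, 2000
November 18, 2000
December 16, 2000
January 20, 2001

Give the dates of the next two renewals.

These are Saturdays at 28- or 35-day spacing (28, 28, 35).
The pattern: 3rd Saturday of the month.
February 2001 — 3rd Saturday is February 17, 2001.
3rd Saturday of March 2001: March 17, 2001.

February 17, 2001; March 17, 2001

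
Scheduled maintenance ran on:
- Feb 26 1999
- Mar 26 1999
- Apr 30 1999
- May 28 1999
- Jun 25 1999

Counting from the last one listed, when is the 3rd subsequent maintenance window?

Sep 24 1999

These are Fridays with 28, 35, 28, 28-day gaps.
Each is the final Friday of its month — Apr 30 1999 is past the 28th, so '4th Friday' doesn't fit.
July 1999 ends with Friday Jul 30 1999.
Last Friday of August 1999: Aug 27 1999.
September 1999 ends with Friday Sep 24 1999.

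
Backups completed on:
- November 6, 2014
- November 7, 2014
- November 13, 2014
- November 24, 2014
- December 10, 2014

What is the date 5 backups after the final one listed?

Gaps: 1, 6, 11, 16 days — each gap is 5 larger than the previous one.
Next gap: 21 days. December 10, 2014 + 21 days = December 31, 2014.
Next gap: 26 days. December 31, 2014 + 26 days = January 26, 2015.
Next gap: 31 days. January 26, 2015 + 31 days = February 26, 2015.
Next gap: 36 days. February 26, 2015 + 36 days = April 3, 2015.
Next gap: 41 days. April 3, 2015 + 41 days = May 14, 2015.

May 14, 2015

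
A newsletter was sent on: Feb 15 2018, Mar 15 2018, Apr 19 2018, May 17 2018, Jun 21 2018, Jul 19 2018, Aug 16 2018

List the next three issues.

Sep 20 2018, Oct 18 2018, Nov 15 2018

These are Thursdays at 28- or 35-day spacing (28, 35, 28, 35, 28, 28).
The pattern: 3rd Thursday of the month.
3rd Thursday of September 2018: Sep 20 2018.
October 2018 — 3rd Thursday is Oct 18 2018.
November 2018 — 3rd Thursday is Nov 15 2018.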